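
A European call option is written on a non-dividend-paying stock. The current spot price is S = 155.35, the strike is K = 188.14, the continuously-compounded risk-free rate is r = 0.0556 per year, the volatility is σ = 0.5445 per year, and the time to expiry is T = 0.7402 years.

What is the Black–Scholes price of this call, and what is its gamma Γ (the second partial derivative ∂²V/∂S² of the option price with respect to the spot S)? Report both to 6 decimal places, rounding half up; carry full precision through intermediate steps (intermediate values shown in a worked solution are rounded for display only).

σ√T = 0.5445·√0.7402 = 0.468460
d₁ = (ln(S/K) + (r+σ²/2)T) / (σ√T) = (ln(155.35/188.14) + (0.0556+0.5445²/2)·0.7402) / 0.468460 = (-0.191506 + 0.150882) / 0.468460 = -0.086717
d₂ = d₁ − σ√T = -0.086717 − 0.468460 = -0.555177
e^{−rT} = e^{−0.0556·0.7402} = 0.959680
N(d₁) = 0.465448,  N(d₂) = 0.289387
Call price V = S·N(d₁) − K·e^{−rT}·N(d₂) = 72.307405 − 52.250042 = 20.057362
φ(d₁) = (1/√(2π))·e^{−d₁²/2} = 0.397445
Γ = φ(d₁) / (S·σ·√T) = 0.005461

price = 20.057362
Γ = 0.005461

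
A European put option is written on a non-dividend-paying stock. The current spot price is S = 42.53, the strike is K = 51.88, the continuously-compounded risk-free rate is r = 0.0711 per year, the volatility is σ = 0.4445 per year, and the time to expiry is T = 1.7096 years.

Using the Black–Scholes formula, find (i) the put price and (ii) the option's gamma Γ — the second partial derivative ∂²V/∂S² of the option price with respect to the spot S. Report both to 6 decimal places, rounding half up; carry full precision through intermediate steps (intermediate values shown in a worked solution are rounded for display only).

σ√T = 0.4445·√1.7096 = 0.581191
d₁ = (ln(S/K) + (r+σ²/2)T) / (σ√T) = (ln(42.53/51.88) + (0.0711+0.4445²/2)·1.7096) / 0.581191 = (-0.198724 + 0.290444) / 0.581191 = 0.157815
d₂ = d₁ − σ√T = 0.157815 − 0.581191 = -0.423376
e^{−rT} = e^{−0.0711·1.7096} = 0.885545
N(−d₁) = 0.437301,  N(−d₂) = 0.663990
Put price V = K·e^{−rT}·N(−d₂) − S·N(−d₁) = 30.505048 − 18.598429 = 11.906619
φ(d₁) = (1/√(2π))·e^{−d₁²/2} = 0.394005
Γ = φ(d₁) / (S·σ·√T) = 0.015940

price = 11.906619
Γ = 0.015940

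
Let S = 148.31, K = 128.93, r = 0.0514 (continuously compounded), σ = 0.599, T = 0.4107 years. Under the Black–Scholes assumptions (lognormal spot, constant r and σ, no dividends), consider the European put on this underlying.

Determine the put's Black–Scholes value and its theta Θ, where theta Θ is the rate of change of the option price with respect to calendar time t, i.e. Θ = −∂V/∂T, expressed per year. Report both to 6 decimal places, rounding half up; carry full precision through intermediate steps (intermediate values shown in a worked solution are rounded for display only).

σ√T = 0.599·√0.4107 = 0.383874
d₁ = (ln(S/K) + (r+σ²/2)T) / (σ√T) = (ln(148.31/128.93) + (0.0514+0.599²/2)·0.4107) / 0.383874 = (0.140035 + 0.094790) / 0.383874 = 0.611723
d₂ = d₁ − σ√T = 0.611723 − 0.383874 = 0.227849
e^{−rT} = e^{−0.0514·0.4107} = 0.979111
N(−d₁) = 0.270361,  N(−d₂) = 0.409882
Put price V = K·e^{−rT}·N(−d₂) − S·N(−d₁) = 51.742195 − 40.097168 = 11.645027
φ(d₁) = (1/√(2π))·e^{−d₁²/2} = 0.330866
Θ = −S·φ(d₁)·σ/(2√T) + r·K·e^{−rT}·N(−d₂) = −22.932816 + 2.659549 = -20.273267

price = 11.645027
Θ = -20.273267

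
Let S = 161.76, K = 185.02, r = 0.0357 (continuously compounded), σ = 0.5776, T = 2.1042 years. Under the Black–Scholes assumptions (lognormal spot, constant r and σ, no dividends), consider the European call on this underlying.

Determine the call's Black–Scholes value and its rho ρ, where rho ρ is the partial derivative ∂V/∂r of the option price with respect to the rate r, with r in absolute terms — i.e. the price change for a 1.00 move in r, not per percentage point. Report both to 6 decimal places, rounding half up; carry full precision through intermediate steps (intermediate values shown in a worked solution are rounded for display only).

price = 49.323485
ρ = 112.749743

σ√T = 0.5776·√2.1042 = 0.837859
d₁ = (ln(S/K) + (r+σ²/2)T) / (σ√T) = (ln(161.76/185.02) + (0.0357+0.5776²/2)·2.1042) / 0.837859 = (-0.134350 + 0.426123) / 0.837859 = 0.348237
d₂ = d₁ − σ√T = 0.348237 − 0.837859 = -0.489622
e^{−rT} = e^{−0.0357·2.1042} = 0.927632
N(d₁) = 0.636169,  N(d₂) = 0.312201
Call price V = S·N(d₁) − K·e^{−rT}·N(d₂) = 102.906673 − 53.583187 = 49.323485
ρ = K·T·e^{−rT}·N(d₂) = 112.749743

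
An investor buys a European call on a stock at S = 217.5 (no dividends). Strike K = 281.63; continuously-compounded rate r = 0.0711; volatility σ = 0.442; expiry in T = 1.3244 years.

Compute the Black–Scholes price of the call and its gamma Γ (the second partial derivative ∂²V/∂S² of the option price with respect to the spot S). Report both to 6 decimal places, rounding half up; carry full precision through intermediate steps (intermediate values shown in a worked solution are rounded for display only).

σ√T = 0.442·√1.3244 = 0.508665
d₁ = (ln(S/K) + (r+σ²/2)T) / (σ√T) = (ln(217.5/281.63) + (0.0711+0.442²/2)·1.3244) / 0.508665 = (-0.258395 + 0.223535) / 0.508665 = -0.068533
d₂ = d₁ − σ√T = -0.068533 − 0.508665 = -0.577198
e^{−rT} = e^{−0.0711·1.3244} = 0.910133
N(d₁) = 0.472681,  N(d₂) = 0.281903
Call price V = S·N(d₁) − K·e^{−rT}·N(d₂) = 102.808033 − 72.257517 = 30.550516
φ(d₁) = (1/√(2π))·e^{−d₁²/2} = 0.398007
Γ = φ(d₁) / (S·σ·√T) = 0.003597

price = 30.550516
Γ = 0.003597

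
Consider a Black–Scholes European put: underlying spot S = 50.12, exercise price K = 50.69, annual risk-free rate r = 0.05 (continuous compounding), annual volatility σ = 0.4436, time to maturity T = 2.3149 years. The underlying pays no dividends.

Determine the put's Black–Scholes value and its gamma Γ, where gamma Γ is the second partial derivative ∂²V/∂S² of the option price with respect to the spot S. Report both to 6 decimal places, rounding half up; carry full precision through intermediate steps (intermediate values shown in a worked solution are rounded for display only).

σ√T = 0.4436·√2.3149 = 0.674928
d₁ = (ln(S/K) + (r+σ²/2)T) / (σ√T) = (ln(50.12/50.69) + (0.05+0.4436²/2)·2.3149) / 0.674928 = (-0.011309 + 0.343509) / 0.674928 = 0.492201
d₂ = d₁ − σ√T = 0.492201 − 0.674928 = -0.182727
e^{−rT} = e^{−0.05·2.3149} = 0.890702
N(−d₁) = 0.311289,  N(−d₂) = 0.572494
Put price V = K·e^{−rT}·N(−d₂) − S·N(−d₁) = 25.847928 − 15.601781 = 10.246147
φ(d₁) = (1/√(2π))·e^{−d₁²/2} = 0.353430
Γ = φ(d₁) / (S·σ·√T) = 0.010448

price = 10.246147
Γ = 0.010448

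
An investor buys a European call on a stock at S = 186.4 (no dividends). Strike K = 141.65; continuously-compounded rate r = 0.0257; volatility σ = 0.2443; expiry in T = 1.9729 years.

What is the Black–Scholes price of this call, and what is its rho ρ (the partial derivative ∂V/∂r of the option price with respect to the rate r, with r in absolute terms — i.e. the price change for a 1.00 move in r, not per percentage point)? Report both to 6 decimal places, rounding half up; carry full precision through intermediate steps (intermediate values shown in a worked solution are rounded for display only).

σ√T = 0.2443·√1.9729 = 0.343144
d₁ = (ln(S/K) + (r+σ²/2)T) / (σ√T) = (ln(186.4/141.65) + (0.0257+0.2443²/2)·1.9729) / 0.343144 = (0.274536 + 0.109577) / 0.343144 = 1.119394
d₂ = d₁ − σ√T = 1.119394 − 0.343144 = 0.776250
e^{−rT} = e^{−0.0257·1.9729} = 0.950560
N(d₁) = 0.868514,  N(d₂) = 0.781199
Call price V = S·N(d₁) − K·e^{−rT}·N(d₂) = 161.891004 − 105.186070 = 56.704934
ρ = K·T·e^{−rT}·N(d₂) = 207.521597

price = 56.704934
ρ = 207.521597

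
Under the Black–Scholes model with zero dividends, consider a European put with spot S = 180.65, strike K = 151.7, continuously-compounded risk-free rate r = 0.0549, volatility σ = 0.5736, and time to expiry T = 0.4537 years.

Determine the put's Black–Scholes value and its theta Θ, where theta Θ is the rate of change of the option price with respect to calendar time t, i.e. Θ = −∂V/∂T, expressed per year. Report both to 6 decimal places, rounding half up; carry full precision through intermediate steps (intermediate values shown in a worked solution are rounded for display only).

σ√T = 0.5736·√0.4537 = 0.386361
d₁ = (ln(S/K) + (r+σ²/2)T) / (σ√T) = (ln(180.65/151.7) + (0.0549+0.5736²/2)·0.4537) / 0.386361 = (0.174657 + 0.099546) / 0.386361 = 0.709704
d₂ = d₁ − σ√T = 0.709704 − 0.386361 = 0.323343
e^{−rT} = e^{−0.0549·0.4537} = 0.975400
N(−d₁) = 0.238944,  N(−d₂) = 0.373218
Put price V = K·e^{−rT}·N(−d₂) − S·N(−d₁) = 55.224322 − 43.165194 = 12.059128
φ(d₁) = (1/√(2π))·e^{−d₁²/2} = 0.310125
Θ = −S·φ(d₁)·σ/(2√T) + r·K·e^{−rT}·N(−d₂) = −23.854485 + 3.031815 = -20.822670

price = 12.059128
Θ = -20.822670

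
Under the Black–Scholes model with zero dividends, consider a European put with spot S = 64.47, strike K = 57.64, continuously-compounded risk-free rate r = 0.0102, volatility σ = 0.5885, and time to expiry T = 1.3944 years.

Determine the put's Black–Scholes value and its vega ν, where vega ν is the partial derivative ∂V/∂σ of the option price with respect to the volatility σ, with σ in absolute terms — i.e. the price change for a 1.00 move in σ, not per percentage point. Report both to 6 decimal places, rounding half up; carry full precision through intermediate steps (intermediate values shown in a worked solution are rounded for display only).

σ√T = 0.5885·√1.3944 = 0.694929
d₁ = (ln(S/K) + (r+σ²/2)T) / (σ√T) = (ln(64.47/57.64) + (0.0102+0.5885²/2)·1.3944) / 0.694929 = (0.111983 + 0.255686) / 0.694929 = 0.529074
d₂ = d₁ − σ√T = 0.529074 − 0.694929 = -0.165854
e^{−rT} = e^{−0.0102·1.3944} = 0.985878
N(−d₁) = 0.298377,  N(−d₂) = 0.565864
Put price V = K·e^{−rT}·N(−d₂) − S·N(−d₁) = 32.155791 − 19.236358 = 12.919433
φ(d₁) = (1/√(2π))·e^{−d₁²/2} = 0.346838
ν = S·φ(d₁)·√T = 26.404480

price = 12.919433
ν = 26.404480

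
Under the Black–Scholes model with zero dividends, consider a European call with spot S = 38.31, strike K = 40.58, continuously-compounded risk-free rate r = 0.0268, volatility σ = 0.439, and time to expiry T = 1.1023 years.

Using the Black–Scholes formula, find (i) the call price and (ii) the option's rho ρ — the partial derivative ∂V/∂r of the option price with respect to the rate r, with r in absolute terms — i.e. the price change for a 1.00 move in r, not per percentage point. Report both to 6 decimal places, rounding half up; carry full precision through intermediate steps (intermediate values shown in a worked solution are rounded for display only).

price = 6.550125
ρ = 16.738878

σ√T = 0.439·√1.1023 = 0.460908
d₁ = (ln(S/K) + (r+σ²/2)T) / (σ√T) = (ln(38.31/40.58) + (0.0268+0.439²/2)·1.1023) / 0.460908 = (-0.057564 + 0.135760) / 0.460908 = 0.169655
d₂ = d₁ − σ√T = 0.169655 − 0.460908 = -0.291253
e^{−rT} = e^{−0.0268·1.1023} = 0.970890
N(d₁) = 0.567359,  N(d₂) = 0.385429
Call price V = S·N(d₁) − K·e^{−rT}·N(d₂) = 21.735536 − 15.185411 = 6.550125
ρ = K·T·e^{−rT}·N(d₂) = 16.738878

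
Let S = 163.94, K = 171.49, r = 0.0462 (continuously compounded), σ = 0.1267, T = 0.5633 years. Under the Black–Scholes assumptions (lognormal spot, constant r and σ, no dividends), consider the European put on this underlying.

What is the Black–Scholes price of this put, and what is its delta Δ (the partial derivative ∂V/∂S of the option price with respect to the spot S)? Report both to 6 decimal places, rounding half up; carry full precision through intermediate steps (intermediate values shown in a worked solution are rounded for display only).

price = 7.973675
Δ = -0.560509

σ√T = 0.1267·√0.5633 = 0.095093
d₁ = (ln(S/K) + (r+σ²/2)T) / (σ√T) = (ln(163.94/171.49) + (0.0462+0.1267²/2)·0.5633) / 0.095093 = (-0.045024 + 0.030546) / 0.095093 = -0.152259
d₂ = d₁ − σ√T = -0.152259 − 0.095093 = -0.247352
e^{−rT} = e^{−0.0462·0.5633} = 0.974311
N(−d₁) = 0.560509,  N(−d₂) = 0.597682
Put price V = K·e^{−rT}·N(−d₂) − S·N(−d₁) = 99.863463 − 91.889788 = 7.973675
Δ = −N(−d₁) = -0.560509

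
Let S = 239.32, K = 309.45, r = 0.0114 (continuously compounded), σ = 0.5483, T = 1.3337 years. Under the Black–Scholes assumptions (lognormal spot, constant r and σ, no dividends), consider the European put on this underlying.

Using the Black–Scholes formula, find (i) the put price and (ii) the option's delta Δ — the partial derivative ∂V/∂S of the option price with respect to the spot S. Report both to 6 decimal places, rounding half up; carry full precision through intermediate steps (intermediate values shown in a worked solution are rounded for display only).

price = 105.002795
Δ = -0.526011

σ√T = 0.5483·√1.3337 = 0.633209
d₁ = (ln(S/K) + (r+σ²/2)T) / (σ√T) = (ln(239.32/309.45) + (0.0114+0.5483²/2)·1.3337) / 0.633209 = (-0.256995 + 0.215681) / 0.633209 = -0.065245
d₂ = d₁ − σ√T = -0.065245 − 0.633209 = -0.698454
e^{−rT} = e^{−0.0114·1.3337} = 0.984911
N(−d₁) = 0.526011,  N(−d₂) = 0.757553
Put price V = K·e^{−rT}·N(−d₂) − S·N(−d₁) = 230.887635 − 125.884840 = 105.002795
Δ = −N(−d₁) = -0.526011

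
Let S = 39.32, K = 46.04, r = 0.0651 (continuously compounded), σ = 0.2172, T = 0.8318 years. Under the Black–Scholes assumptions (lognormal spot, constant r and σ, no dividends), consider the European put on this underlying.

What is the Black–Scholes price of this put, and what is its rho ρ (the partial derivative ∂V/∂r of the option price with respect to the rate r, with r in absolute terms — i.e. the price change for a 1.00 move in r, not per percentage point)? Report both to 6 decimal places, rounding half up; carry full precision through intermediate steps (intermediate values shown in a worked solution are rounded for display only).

σ√T = 0.2172·√0.8318 = 0.198093
d₁ = (ln(S/K) + (r+σ²/2)T) / (σ√T) = (ln(39.32/46.04) + (0.0651+0.2172²/2)·0.8318) / 0.198093 = (-0.157777 + 0.073771) / 0.198093 = -0.424077
d₂ = d₁ − σ√T = -0.424077 − 0.198093 = -0.622170
e^{−rT} = e^{−0.0651·0.8318} = 0.947290
N(−d₁) = 0.664245,  N(−d₂) = 0.733085
Put price V = K·e^{−rT}·N(−d₂) − S·N(−d₁) = 31.972197 − 26.118117 = 5.854079
ρ = −K·T·e^{−rT}·N(−d₂) = -26.594473

price = 5.854079
ρ = -26.594473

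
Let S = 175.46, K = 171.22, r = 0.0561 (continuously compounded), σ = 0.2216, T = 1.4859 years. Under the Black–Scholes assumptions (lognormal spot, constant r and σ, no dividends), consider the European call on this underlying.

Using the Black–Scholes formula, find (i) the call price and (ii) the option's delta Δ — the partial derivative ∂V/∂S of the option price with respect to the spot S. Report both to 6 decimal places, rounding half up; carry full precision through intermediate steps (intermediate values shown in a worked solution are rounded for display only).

price = 28.250709
Δ = 0.703403

σ√T = 0.2216·√1.4859 = 0.270125
d₁ = (ln(S/K) + (r+σ²/2)T) / (σ√T) = (ln(175.46/171.22) + (0.0561+0.2216²/2)·1.4859) / 0.270125 = (0.024462 + 0.119843) / 0.270125 = 0.534214
d₂ = d₁ − σ√T = 0.534214 − 0.270125 = 0.264089
e^{−rT} = e^{−0.0561·1.4859} = 0.920021
N(d₁) = 0.703403,  N(d₂) = 0.604144
Call price V = S·N(d₁) − K·e^{−rT}·N(d₂) = 123.419146 − 95.168437 = 28.250709
Δ = N(d₁) = 0.703403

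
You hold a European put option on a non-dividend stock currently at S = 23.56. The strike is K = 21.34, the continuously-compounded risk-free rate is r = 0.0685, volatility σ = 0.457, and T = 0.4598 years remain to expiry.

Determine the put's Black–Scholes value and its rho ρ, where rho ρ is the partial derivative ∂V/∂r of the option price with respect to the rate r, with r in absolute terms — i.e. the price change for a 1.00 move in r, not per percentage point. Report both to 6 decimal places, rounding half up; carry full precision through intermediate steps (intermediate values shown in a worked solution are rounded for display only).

σ√T = 0.457·√0.4598 = 0.309885
d₁ = (ln(S/K) + (r+σ²/2)T) / (σ√T) = (ln(23.56/21.34) + (0.0685+0.457²/2)·0.4598) / 0.309885 = (0.098967 + 0.079511) / 0.309885 = 0.575948
d₂ = d₁ − σ√T = 0.575948 − 0.309885 = 0.266063
e^{−rT} = e^{−0.0685·0.4598} = 0.968995
N(−d₁) = 0.282325,  N(−d₂) = 0.395095
Put price V = K·e^{−rT}·N(−d₂) − S·N(−d₁) = 8.169915 − 6.651578 = 1.518337
ρ = −K·T·e^{−rT}·N(−d₂) = -3.756527

price = 1.518337
ρ = -3.756527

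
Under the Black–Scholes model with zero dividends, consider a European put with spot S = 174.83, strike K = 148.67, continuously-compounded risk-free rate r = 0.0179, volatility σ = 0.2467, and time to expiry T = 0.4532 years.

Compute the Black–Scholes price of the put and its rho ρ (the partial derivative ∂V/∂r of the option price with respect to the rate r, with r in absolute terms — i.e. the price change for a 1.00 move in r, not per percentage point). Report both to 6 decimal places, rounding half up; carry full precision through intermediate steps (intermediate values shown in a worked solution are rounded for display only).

price = 2.114144
ρ = -11.572646

σ√T = 0.2467·√0.4532 = 0.166079
d₁ = (ln(S/K) + (r+σ²/2)T) / (σ√T) = (ln(174.83/148.67) + (0.0179+0.2467²/2)·0.4532) / 0.166079 = (0.162085 + 0.021903) / 0.166079 = 1.107838
d₂ = d₁ − σ√T = 1.107838 − 0.166079 = 0.941759
e^{−rT} = e^{−0.0179·0.4532} = 0.991921
N(−d₁) = 0.133966,  N(−d₂) = 0.173158
Put price V = K·e^{−rT}·N(−d₂) − S·N(−d₁) = 25.535405 − 23.421261 = 2.114144
ρ = −K·T·e^{−rT}·N(−d₂) = -11.572646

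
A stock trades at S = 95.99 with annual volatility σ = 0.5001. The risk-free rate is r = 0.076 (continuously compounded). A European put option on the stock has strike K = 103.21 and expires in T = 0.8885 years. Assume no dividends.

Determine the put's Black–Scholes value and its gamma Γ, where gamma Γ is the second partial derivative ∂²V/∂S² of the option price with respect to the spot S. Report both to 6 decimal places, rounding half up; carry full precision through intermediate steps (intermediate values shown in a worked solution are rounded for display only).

price = 18.172237
Γ = 0.008596

σ√T = 0.5001·√0.8885 = 0.471396
d₁ = (ln(S/K) + (r+σ²/2)T) / (σ√T) = (ln(95.99/103.21) + (0.076+0.5001²/2)·0.8885) / 0.471396 = (-0.072522 + 0.178633) / 0.471396 = 0.225100
d₂ = d₁ − σ√T = 0.225100 − 0.471396 = -0.246296
e^{−rT} = e^{−0.076·0.8885} = 0.934703
N(−d₁) = 0.410951,  N(−d₂) = 0.597273
Put price V = K·e^{−rT}·N(−d₂) − S·N(−d₁) = 57.619395 − 39.447158 = 18.172237
φ(d₁) = (1/√(2π))·e^{−d₁²/2} = 0.388962
Γ = φ(d₁) / (S·σ·√T) = 0.008596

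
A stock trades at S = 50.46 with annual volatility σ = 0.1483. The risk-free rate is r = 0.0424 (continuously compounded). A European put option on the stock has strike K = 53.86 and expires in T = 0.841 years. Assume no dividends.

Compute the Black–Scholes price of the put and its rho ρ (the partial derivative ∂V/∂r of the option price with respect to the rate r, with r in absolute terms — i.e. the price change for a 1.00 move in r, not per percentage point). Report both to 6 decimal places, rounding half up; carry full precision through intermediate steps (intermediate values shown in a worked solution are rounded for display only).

σ√T = 0.1483·√0.841 = 0.136000
d₁ = (ln(S/K) + (r+σ²/2)T) / (σ√T) = (ln(50.46/53.86) + (0.0424+0.1483²/2)·0.841) / 0.136000 = (-0.065207 + 0.044906) / 0.136000 = -0.149270
d₂ = d₁ − σ√T = -0.149270 − 0.136000 = -0.285270
e^{−rT} = e^{−0.0424·0.841} = 0.964970
N(−d₁) = 0.559330,  N(−d₂) = 0.612281
Put price V = K·e^{−rT}·N(−d₂) − S·N(−d₁) = 31.822270 − 28.223777 = 3.598493
ρ = −K·T·e^{−rT}·N(−d₂) = -26.762529

price = 3.598493
ρ = -26.762529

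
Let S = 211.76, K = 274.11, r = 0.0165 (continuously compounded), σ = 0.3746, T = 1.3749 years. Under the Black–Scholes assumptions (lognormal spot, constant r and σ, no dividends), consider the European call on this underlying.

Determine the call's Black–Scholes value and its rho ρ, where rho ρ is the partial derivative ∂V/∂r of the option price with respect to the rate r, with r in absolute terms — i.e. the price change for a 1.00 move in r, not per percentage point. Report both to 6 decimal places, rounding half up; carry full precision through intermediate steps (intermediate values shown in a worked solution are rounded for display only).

price = 19.316721
ρ = 82.882762

σ√T = 0.3746·√1.3749 = 0.439241
d₁ = (ln(S/K) + (r+σ²/2)T) / (σ√T) = (ln(211.76/274.11) + (0.0165+0.3746²/2)·1.3749) / 0.439241 = (-0.258076 + 0.119152) / 0.439241 = -0.316281
d₂ = d₁ − σ√T = -0.316281 − 0.439241 = -0.755522
e^{−rT} = e^{−0.0165·1.3749} = 0.977570
N(d₁) = 0.375895,  N(d₂) = 0.224968
Call price V = S·N(d₁) − K·e^{−rT}·N(d₂) = 79.599477 − 60.282757 = 19.316721
ρ = K·T·e^{−rT}·N(d₂) = 82.882762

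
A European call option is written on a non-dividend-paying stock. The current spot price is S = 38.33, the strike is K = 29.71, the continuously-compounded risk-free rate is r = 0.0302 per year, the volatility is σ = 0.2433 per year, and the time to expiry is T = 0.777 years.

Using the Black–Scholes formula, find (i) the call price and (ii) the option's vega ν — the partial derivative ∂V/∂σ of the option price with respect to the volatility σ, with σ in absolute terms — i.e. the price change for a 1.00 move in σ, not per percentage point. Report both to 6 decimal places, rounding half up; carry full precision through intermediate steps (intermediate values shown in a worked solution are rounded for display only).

price = 9.635298
ν = 5.027071

σ√T = 0.2433·√0.777 = 0.214463
d₁ = (ln(S/K) + (r+σ²/2)T) / (σ√T) = (ln(38.33/29.71) + (0.0302+0.2433²/2)·0.777) / 0.214463 = (0.254749 + 0.046463) / 0.214463 = 1.404492
d₂ = d₁ − σ√T = 1.404492 − 0.214463 = 1.190029
e^{−rT} = e^{−0.0302·0.777} = 0.976808
N(d₁) = 0.919914,  N(d₂) = 0.882983
Call price V = S·N(d₁) − K·e^{−rT}·N(d₂) = 35.260298 − 25.625000 = 9.635298
φ(d₁) = (1/√(2π))·e^{−d₁²/2} = 0.148787
ν = S·φ(d₁)·√T = 5.027071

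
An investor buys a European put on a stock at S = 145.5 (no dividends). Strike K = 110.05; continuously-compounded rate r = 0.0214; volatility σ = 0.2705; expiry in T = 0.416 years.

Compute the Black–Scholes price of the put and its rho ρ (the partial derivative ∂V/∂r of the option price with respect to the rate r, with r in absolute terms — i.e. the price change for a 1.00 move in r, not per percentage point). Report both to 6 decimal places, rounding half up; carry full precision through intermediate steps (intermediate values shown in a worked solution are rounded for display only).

σ√T = 0.2705·√0.416 = 0.174467
d₁ = (ln(S/K) + (r+σ²/2)T) / (σ√T) = (ln(145.5/110.05) + (0.0214+0.2705²/2)·0.416) / 0.174467 = (0.279241 + 0.024122) / 0.174467 = 1.738797
d₂ = d₁ − σ√T = 1.738797 − 0.174467 = 1.564329
e^{−rT} = e^{−0.0214·0.416} = 0.991137
N(−d₁) = 0.041035,  N(−d₂) = 0.058870
Put price V = K·e^{−rT}·N(−d₂) − S·N(−d₁) = 6.421236 − 5.970631 = 0.450605
ρ = −K·T·e^{−rT}·N(−d₂) = -2.671234

price = 0.450605
ρ = -2.671234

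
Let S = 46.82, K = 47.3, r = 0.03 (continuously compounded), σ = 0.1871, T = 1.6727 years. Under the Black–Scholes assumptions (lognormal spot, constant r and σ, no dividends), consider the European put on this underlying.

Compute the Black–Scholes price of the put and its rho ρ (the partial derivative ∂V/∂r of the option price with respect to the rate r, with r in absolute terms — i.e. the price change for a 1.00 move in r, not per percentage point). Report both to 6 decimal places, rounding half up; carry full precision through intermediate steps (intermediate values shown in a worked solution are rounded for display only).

price = 3.562895
ρ = -36.295819

σ√T = 0.1871·√1.6727 = 0.241982
d₁ = (ln(S/K) + (r+σ²/2)T) / (σ√T) = (ln(46.82/47.3) + (0.03+0.1871²/2)·1.6727) / 0.241982 = (-0.010200 + 0.079459) / 0.241982 = 0.286215
d₂ = d₁ − σ√T = 0.286215 − 0.241982 = 0.044233
e^{−rT} = e^{−0.03·1.6727} = 0.951057
N(−d₁) = 0.387357,  N(−d₂) = 0.482359
Put price V = K·e^{−rT}·N(−d₂) − S·N(−d₁) = 21.698941 − 18.136047 = 3.562895
ρ = −K·T·e^{−rT}·N(−d₂) = -36.295819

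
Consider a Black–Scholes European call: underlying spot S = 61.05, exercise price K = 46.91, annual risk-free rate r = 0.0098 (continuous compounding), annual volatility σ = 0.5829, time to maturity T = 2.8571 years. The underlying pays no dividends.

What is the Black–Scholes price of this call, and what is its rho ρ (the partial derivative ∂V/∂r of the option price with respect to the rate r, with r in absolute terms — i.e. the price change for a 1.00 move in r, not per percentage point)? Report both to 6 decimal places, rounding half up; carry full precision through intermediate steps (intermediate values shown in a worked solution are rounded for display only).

price = 28.662371
ρ = 54.995561

σ√T = 0.5829·√2.8571 = 0.985273
d₁ = (ln(S/K) + (r+σ²/2)T) / (σ√T) = (ln(61.05/46.91) + (0.0098+0.5829²/2)·2.8571) / 0.985273 = (0.263462 + 0.513381) / 0.985273 = 0.788455
d₂ = d₁ − σ√T = 0.788455 − 0.985273 = -0.196818
e^{−rT} = e^{−0.0098·2.8571} = 0.972389
N(d₁) = 0.784785,  N(d₂) = 0.421985
Call price V = S·N(d₁) − K·e^{−rT}·N(d₂) = 47.911106 − 19.248735 = 28.662371
ρ = K·T·e^{−rT}·N(d₂) = 54.995561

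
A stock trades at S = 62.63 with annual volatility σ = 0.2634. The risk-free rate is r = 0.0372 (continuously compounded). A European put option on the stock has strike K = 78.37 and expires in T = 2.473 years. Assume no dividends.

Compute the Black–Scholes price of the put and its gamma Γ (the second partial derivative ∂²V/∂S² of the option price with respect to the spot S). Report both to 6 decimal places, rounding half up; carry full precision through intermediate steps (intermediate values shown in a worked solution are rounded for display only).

σ√T = 0.2634·√2.473 = 0.414217
d₁ = (ln(S/K) + (r+σ²/2)T) / (σ√T) = (ln(62.63/78.37) + (0.0372+0.2634²/2)·2.473) / 0.414217 = (-0.224197 + 0.177783) / 0.414217 = -0.112051
d₂ = d₁ − σ√T = -0.112051 − 0.414217 = -0.526268
e^{−rT} = e^{−0.0372·2.473} = 0.912109
N(−d₁) = 0.544608,  N(−d₂) = 0.700649
Put price V = K·e^{−rT}·N(−d₂) − S·N(−d₁) = 50.083783 − 34.108829 = 15.974954
φ(d₁) = (1/√(2π))·e^{−d₁²/2} = 0.396446
Γ = φ(d₁) / (S·σ·√T) = 0.015282

price = 15.974954
Γ = 0.015282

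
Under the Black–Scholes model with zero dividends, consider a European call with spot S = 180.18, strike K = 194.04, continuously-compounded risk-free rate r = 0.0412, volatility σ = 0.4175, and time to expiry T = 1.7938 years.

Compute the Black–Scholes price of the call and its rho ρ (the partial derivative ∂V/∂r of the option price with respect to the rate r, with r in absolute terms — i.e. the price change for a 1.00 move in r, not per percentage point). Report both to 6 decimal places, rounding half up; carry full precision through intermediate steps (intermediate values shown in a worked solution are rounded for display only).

price = 39.662050
ρ = 125.998256

σ√T = 0.4175·√1.7938 = 0.559170
d₁ = (ln(S/K) + (r+σ²/2)T) / (σ√T) = (ln(180.18/194.04) + (0.0412+0.4175²/2)·1.7938) / 0.559170 = (-0.074108 + 0.230240) / 0.559170 = 0.279221
d₂ = d₁ − σ√T = 0.279221 − 0.559170 = -0.279949
e^{−rT} = e^{−0.0412·1.7938} = 0.928760
N(d₁) = 0.609962,  N(d₂) = 0.389758
Call price V = S·N(d₁) − K·e^{−rT}·N(d₂) = 109.903022 − 70.240972 = 39.662050
ρ = K·T·e^{−rT}·N(d₂) = 125.998256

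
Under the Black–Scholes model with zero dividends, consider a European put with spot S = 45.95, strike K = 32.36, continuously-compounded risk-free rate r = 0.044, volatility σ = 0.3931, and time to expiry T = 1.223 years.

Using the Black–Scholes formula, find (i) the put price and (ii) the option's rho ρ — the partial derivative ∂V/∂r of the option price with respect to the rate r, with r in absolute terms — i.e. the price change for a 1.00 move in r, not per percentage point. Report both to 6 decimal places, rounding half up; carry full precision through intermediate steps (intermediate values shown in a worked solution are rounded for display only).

price = 1.527230
ρ = -8.923088

σ√T = 0.3931·√1.223 = 0.434727
d₁ = (ln(S/K) + (r+σ²/2)T) / (σ√T) = (ln(45.95/32.36) + (0.044+0.3931²/2)·1.223) / 0.434727 = (0.350631 + 0.148306) / 0.434727 = 1.147701
d₂ = d₁ − σ√T = 1.147701 − 0.434727 = 0.712975
e^{−rT} = e^{−0.044·1.223} = 0.947610
N(−d₁) = 0.125546,  N(−d₂) = 0.237931
Put price V = K·e^{−rT}·N(−d₂) − S·N(−d₁) = 7.296066 − 5.768835 = 1.527230
ρ = −K·T·e^{−rT}·N(−d₂) = -8.923088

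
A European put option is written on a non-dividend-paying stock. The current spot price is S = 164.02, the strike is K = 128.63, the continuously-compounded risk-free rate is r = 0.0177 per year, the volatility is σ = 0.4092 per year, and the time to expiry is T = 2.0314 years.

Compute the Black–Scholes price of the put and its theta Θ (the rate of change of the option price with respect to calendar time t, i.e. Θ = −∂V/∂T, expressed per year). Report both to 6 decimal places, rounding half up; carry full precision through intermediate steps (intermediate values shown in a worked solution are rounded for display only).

price = 16.659838
Θ = -6.047982

σ√T = 0.4092·√2.0314 = 0.583221
d₁ = (ln(S/K) + (r+σ²/2)T) / (σ√T) = (ln(164.02/128.63) + (0.0177+0.4092²/2)·2.0314) / 0.583221 = (0.243048 + 0.206029) / 0.583221 = 0.769995
d₂ = d₁ − σ√T = 0.769995 − 0.583221 = 0.186774
e^{−rT} = e^{−0.0177·2.0314} = 0.964683
N(−d₁) = 0.220651,  N(−d₂) = 0.425919
Put price V = K·e^{−rT}·N(−d₂) − S·N(−d₁) = 52.851072 − 36.191235 = 16.659838
φ(d₁) = (1/√(2π))·e^{−d₁²/2} = 0.296596
Θ = −S·φ(d₁)·σ/(2√T) + r·K·e^{−rT}·N(−d₂) = −6.983446 + 0.935464 = -6.047982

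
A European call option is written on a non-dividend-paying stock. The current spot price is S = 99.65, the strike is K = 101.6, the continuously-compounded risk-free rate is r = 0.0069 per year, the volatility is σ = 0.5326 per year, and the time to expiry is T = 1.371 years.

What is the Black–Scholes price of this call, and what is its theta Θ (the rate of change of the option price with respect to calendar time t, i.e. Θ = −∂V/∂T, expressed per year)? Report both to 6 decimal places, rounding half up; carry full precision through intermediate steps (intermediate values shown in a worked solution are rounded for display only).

price = 24.023714
Θ = -8.912222

σ√T = 0.5326·√1.371 = 0.623620
d₁ = (ln(S/K) + (r+σ²/2)T) / (σ√T) = (ln(99.65/101.6) + (0.0069+0.5326²/2)·1.371) / 0.623620 = (-0.019379 + 0.203911) / 0.623620 = 0.295903
d₂ = d₁ − σ√T = 0.295903 − 0.623620 = -0.327716
e^{−rT} = e^{−0.0069·1.371} = 0.990585
N(d₁) = 0.616348,  N(d₂) = 0.371563
Call price V = S·N(d₁) − K·e^{−rT}·N(d₂) = 61.419086 − 37.395372 = 24.023714
φ(d₁) = (1/√(2π))·e^{−d₁²/2} = 0.381854
Θ = −S·φ(d₁)·σ/(2√T) − r·K·e^{−rT}·N(d₂) = −8.654194 − 0.258028 = -8.912222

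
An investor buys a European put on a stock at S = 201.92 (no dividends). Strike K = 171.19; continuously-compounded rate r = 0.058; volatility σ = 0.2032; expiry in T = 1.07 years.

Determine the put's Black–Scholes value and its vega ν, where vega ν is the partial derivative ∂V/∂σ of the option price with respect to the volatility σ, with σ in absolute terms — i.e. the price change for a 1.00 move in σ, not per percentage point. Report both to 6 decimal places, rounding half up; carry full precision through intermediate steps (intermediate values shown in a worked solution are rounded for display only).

σ√T = 0.2032·√1.07 = 0.210192
d₁ = (ln(S/K) + (r+σ²/2)T) / (σ√T) = (ln(201.92/171.19) + (0.058+0.2032²/2)·1.07) / 0.210192 = (0.165098 + 0.084150) / 0.210192 = 1.185812
d₂ = d₁ − σ√T = 1.185812 − 0.210192 = 0.975620
e^{−rT} = e^{−0.058·1.07} = 0.939826
N(−d₁) = 0.117848,  N(−d₂) = 0.164626
Put price V = K·e^{−rT}·N(−d₂) − S·N(−d₁) = 26.486559 − 23.795933 = 2.690626
φ(d₁) = (1/√(2π))·e^{−d₁²/2} = 0.197501
ν = S·φ(d₁)·√T = 41.251505

price = 2.690626
ν = 41.251505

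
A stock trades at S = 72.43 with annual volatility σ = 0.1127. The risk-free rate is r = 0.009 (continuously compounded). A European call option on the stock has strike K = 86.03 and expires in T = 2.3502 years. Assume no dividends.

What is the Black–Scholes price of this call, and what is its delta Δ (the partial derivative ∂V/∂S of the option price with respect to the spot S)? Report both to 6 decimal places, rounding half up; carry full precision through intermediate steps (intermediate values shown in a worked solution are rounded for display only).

price = 1.419082
Δ = 0.215597

σ√T = 0.1127·√2.3502 = 0.172773
d₁ = (ln(S/K) + (r+σ²/2)T) / (σ√T) = (ln(72.43/86.03) + (0.009+0.1127²/2)·2.3502) / 0.172773 = (-0.172075 + 0.036077) / 0.172773 = -0.787150
d₂ = d₁ − σ√T = -0.787150 − 0.172773 = -0.959923
e^{−rT} = e^{−0.009·2.3502} = 0.979070
N(d₁) = 0.215597,  N(d₂) = 0.168547
Call price V = S·N(d₁) − K·e^{−rT}·N(d₂) = 15.615693 − 14.196611 = 1.419082
Δ = N(d₁) = 0.215597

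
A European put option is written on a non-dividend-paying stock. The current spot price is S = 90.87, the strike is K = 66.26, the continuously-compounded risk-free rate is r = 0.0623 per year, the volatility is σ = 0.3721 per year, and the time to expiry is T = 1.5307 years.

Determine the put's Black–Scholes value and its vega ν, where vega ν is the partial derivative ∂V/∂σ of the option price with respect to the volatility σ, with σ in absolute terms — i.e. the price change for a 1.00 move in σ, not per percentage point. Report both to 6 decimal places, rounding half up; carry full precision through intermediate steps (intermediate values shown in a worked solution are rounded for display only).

σ√T = 0.3721·√1.5307 = 0.460368
d₁ = (ln(S/K) + (r+σ²/2)T) / (σ√T) = (ln(90.87/66.26) + (0.0623+0.3721²/2)·1.5307) / 0.460368 = (0.315844 + 0.201332) / 0.460368 = 1.123396
d₂ = d₁ − σ√T = 1.123396 − 0.460368 = 0.663029
e^{−rT} = e^{−0.0623·1.5307} = 0.909043
N(−d₁) = 0.130635,  N(−d₂) = 0.253656
Put price V = K·e^{−rT}·N(−d₂) − S·N(−d₁) = 15.278516 − 11.870765 = 3.407751
φ(d₁) = (1/√(2π))·e^{−d₁²/2} = 0.212259
ν = S·φ(d₁)·√T = 23.863359

price = 3.407751
ν = 23.863359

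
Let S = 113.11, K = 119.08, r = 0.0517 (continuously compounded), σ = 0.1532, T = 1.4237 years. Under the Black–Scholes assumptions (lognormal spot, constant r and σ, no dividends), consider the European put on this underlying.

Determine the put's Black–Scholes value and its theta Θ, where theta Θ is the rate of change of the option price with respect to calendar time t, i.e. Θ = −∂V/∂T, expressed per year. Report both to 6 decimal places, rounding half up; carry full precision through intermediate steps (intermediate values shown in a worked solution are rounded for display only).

σ√T = 0.1532·√1.4237 = 0.182797
d₁ = (ln(S/K) + (r+σ²/2)T) / (σ√T) = (ln(113.11/119.08) + (0.0517+0.1532²/2)·1.4237) / 0.182797 = (-0.051435 + 0.090313) / 0.182797 = 0.212684
d₂ = d₁ − σ√T = 0.212684 − 0.182797 = 0.029887
e^{−rT} = e^{−0.0517·1.4237} = 0.929038
N(−d₁) = 0.415787,  N(−d₂) = 0.488079
Put price V = K·e^{−rT}·N(−d₂) − S·N(−d₁) = 53.996072 − 47.029651 = 6.966421
φ(d₁) = (1/√(2π))·e^{−d₁²/2} = 0.390021
Θ = −S·φ(d₁)·σ/(2√T) + r·K·e^{−rT}·N(−d₂) = −2.832097 + 2.791597 = -0.040500

price = 6.966421
Θ = -0.040500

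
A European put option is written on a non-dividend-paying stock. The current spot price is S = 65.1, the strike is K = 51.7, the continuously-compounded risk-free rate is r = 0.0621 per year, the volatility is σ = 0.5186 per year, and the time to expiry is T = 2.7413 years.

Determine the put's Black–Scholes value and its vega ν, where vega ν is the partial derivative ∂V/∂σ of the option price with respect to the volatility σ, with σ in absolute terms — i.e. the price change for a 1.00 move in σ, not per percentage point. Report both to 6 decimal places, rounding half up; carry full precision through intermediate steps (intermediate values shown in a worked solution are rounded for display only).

price = 9.102086
ν = 28.783523

σ√T = 0.5186·√2.7413 = 0.858639
d₁ = (ln(S/K) + (r+σ²/2)T) / (σ√T) = (ln(65.1/51.7) + (0.0621+0.5186²/2)·2.7413) / 0.858639 = (0.230467 + 0.538866) / 0.858639 = 0.895990
d₂ = d₁ − σ√T = 0.895990 − 0.858639 = 0.037351
e^{−rT} = e^{−0.0621·2.7413} = 0.843467
N(−d₁) = 0.185129,  N(−d₂) = 0.485103
Put price V = K·e^{−rT}·N(−d₂) − S·N(−d₁) = 21.153988 − 12.051901 = 9.102086
φ(d₁) = (1/√(2π))·e^{−d₁²/2} = 0.267045
ν = S·φ(d₁)·√T = 28.783523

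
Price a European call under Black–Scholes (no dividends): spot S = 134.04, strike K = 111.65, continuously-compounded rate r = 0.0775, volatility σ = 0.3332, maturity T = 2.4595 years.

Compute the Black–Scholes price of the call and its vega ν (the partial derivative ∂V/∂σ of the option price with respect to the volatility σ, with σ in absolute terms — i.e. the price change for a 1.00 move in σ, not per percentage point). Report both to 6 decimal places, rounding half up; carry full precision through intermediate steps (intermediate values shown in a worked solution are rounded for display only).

σ√T = 0.3332·√2.4595 = 0.522551
d₁ = (ln(S/K) + (r+σ²/2)T) / (σ√T) = (ln(134.04/111.65) + (0.0775+0.3332²/2)·2.4595) / 0.522551 = (0.182769 + 0.327141) / 0.522551 = 0.975810
d₂ = d₁ − σ√T = 0.975810 − 0.522551 = 0.453259
e^{−rT} = e^{−0.0775·2.4595} = 0.826454
N(d₁) = 0.835421,  N(d₂) = 0.674819
Call price V = S·N(d₁) − K·e^{−rT}·N(d₂) = 111.979787 − 62.267954 = 49.711833
φ(d₁) = (1/√(2π))·e^{−d₁²/2} = 0.247823
ν = S·φ(d₁)·√T = 52.095379

price = 49.711833
ν = 52.095379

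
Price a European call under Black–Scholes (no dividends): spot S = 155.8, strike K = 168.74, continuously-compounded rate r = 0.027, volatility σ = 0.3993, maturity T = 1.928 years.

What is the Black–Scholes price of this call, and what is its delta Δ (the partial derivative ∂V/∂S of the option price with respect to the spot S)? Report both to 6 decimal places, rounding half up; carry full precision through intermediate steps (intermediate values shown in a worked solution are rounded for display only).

price = 32.354857
Δ = 0.589868

σ√T = 0.3993·√1.928 = 0.554438
d₁ = (ln(S/K) + (r+σ²/2)T) / (σ√T) = (ln(155.8/168.74) + (0.027+0.3993²/2)·1.928) / 0.554438 = (-0.079786 + 0.205757) / 0.554438 = 0.227204
d₂ = d₁ − σ√T = 0.227204 − 0.554438 = -0.327233
e^{−rT} = e^{−0.027·1.928} = 0.949276
N(d₁) = 0.589868,  N(d₂) = 0.371746
Call price V = S·N(d₁) − K·e^{−rT}·N(d₂) = 91.901371 − 59.546514 = 32.354857
Δ = N(d₁) = 0.589868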